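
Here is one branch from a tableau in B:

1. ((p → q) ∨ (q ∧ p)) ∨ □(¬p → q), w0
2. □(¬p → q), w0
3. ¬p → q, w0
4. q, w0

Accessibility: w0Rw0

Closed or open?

No atom appears with both signs at the same world.

Open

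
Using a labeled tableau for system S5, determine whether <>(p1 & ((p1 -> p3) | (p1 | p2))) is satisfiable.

1. <>(p1 & ((p1 -> p3) | (p1 | p2))), w0
2. p1 & ((p1 -> p3) | (p1 | p2)), w1   [<>-rule on 1: fresh world w1, w0Rw1]
3. p1, w1   [&-rule on 2]
4. (p1 -> p3) | (p1 | p2), w1   [&-rule on 2]
5. p1 | p2, w1   [|-rule on 4 (branches; this branch)]
6. p2, w1   [|-rule on 5 (branches; this branch)]
Accessibility: w0Rw0, w0Rw1, w1Rw0, w1Rw1

Satisfiable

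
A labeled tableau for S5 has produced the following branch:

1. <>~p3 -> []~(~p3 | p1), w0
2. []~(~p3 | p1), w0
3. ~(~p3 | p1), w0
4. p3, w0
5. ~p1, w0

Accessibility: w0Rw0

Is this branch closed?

No, open

No world carries both an atom and its negation.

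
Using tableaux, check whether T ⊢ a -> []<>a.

Tableau for the negation ~(a -> []<>a):
1. ~(a -> []<>a), 0
2. a, 0   [~->-rule on 1]
3. ~[]<>a, 0   [~->-rule on 1]
4. ~<>a, 1   [~[]-rule on 3: fresh world 1, 0R1]
5. ~a, 1   [~<>-rule on 4 via 1R1]
Accessibility: 0R0, 0R1, 1R1
The negation has an open branch (countermodel exists).

No, not valid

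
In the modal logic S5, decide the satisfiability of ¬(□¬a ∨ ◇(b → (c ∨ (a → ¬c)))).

Unsatisfiable

1. ¬(□¬a ∨ ◇(b → (c ∨ (a → ¬c)))), 0
2. ¬□¬a, 0   [¬∨-rule on 1]
3. ¬◇(b → (c ∨ (a → ¬c))), 0   [¬∨-rule on 1]
4. ¬(b → (c ∨ (a → ¬c))), 0   [¬◇-rule on 3 via 0R0]
5. b, 0   [¬→-rule on 4]
6. ¬(c ∨ (a → ¬c)), 0   [¬→-rule on 4]
7. ¬c, 0   [¬∨-rule on 6]
8. ¬(a → ¬c), 0   [¬∨-rule on 6]
9. a, 0   [¬→-rule on 8]
10. c, 0   [¬→-rule on 8]
Accessibility: 0R0
Branch closes: c and ¬c both at 0.
Every branch closes; the branch above is one of them.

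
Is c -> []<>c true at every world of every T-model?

Tableau for the negation ~(c -> []<>c):
1. ~(c -> []<>c), u
2. c, u   [~->-rule on 1]
3. ~[]<>c, u   [~->-rule on 1]
4. ~<>c, v   [~[]-rule on 3: fresh world v, uRv]
5. ~c, v   [~<>-rule on 4 via vRv]
Accessibility: uRu, uRv, vRv
The negation has an open branch (countermodel exists).

No, not valid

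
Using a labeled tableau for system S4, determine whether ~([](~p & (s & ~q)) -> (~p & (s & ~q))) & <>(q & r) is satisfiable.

No, unsatisfiable

1. ~([](~p & (s & ~q)) -> (~p & (s & ~q))) & <>(q & r), w0
2. ~([](~p & (s & ~q)) -> (~p & (s & ~q))), w0
3. <>(q & r), w0
4. [](~p & (s & ~q)), w0
5. ~(~p & (s & ~q)), w0
6. ~p & (s & ~q), w0
7. ~p, w0
8. s & ~q, w0
9. s, w0
10. ~q, w0
11. ~(s & ~q), w0
12. q, w0
Accessibility: w0Rw0
Branch closes: q and ~q both at w0.
(One branch shown.) All branches close.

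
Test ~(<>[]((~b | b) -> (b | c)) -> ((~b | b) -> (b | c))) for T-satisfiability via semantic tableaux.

Yes, satisfiable

1. ~(<>[]((~b | b) -> (b | c)) -> ((~b | b) -> (b | c))), u
2. <>[]((~b | b) -> (b | c)), u   [~->-rule on 1]
3. ~((~b | b) -> (b | c)), u   [~->-rule on 1]
4. ~b | b, u   [~->-rule on 3]
5. ~(b | c), u   [~->-rule on 3]
6. ~b, u   [~|-rule on 5]
7. ~c, u   [~|-rule on 5]
8. []((~b | b) -> (b | c)), v   [<>-rule on 2: fresh world v, uRv]
9. (~b | b) -> (b | c), v   [[]-rule on 8 via vRv]
10. b | c, v   [->-rule on 9 (branches; this branch)]
11. c, v   [|-rule on 10 (branches; this branch)]
Accessibility: uRu, uRv, vRv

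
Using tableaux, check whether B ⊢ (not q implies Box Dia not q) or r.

Tableau for the negation not ((not q implies Box Dia not q) or r):
1. not ((not q implies Box Dia not q) or r), u
2. not (not q implies Box Dia not q), u
3. not r, u
4. not q, u
5. not Box Dia not q, u
6. not Dia not q, v
7. q, u
Accessibility: uRu, uRv, vRu, vRv
Branch closes: q and not q both at u.
All branches of the negation close; one closing branch shown above.

Valid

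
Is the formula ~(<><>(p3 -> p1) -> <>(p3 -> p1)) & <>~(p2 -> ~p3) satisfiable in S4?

No, unsatisfiable

1. ~(<><>(p3 -> p1) -> <>(p3 -> p1)) & <>~(p2 -> ~p3), w0
2. ~(<><>(p3 -> p1) -> <>(p3 -> p1)), w0
3. <>~(p2 -> ~p3), w0
4. <><>(p3 -> p1), w0
5. ~<>(p3 -> p1), w0
6. ~(p3 -> p1), w0
7. p3, w0
8. ~p1, w0
9. ~(p2 -> ~p3), w1
10. p2, w1
11. p3, w1
12. ~(p3 -> p1), w1
13. ~p1, w1
14. <>(p3 -> p1), w2
15. ~(p3 -> p1), w2
16. p3, w2
17. ~p1, w2
18. p3 -> p1, w3
19. ~(p3 -> p1), w3
20. p3, w3
21. ~p1, w3
22. p1, w3
Accessibility: w0Rw0, w0Rw1, w0Rw2, w0Rw3, w1Rw1, w2Rw2, w2Rw3, w3Rw3
Branch closes: p1 and ~p1 both at w3.
Every branch closes; the branch above is one of them.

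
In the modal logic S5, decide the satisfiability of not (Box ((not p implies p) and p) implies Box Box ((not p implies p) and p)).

1. not (Box ((not p implies p) and p) implies Box Box ((not p implies p) and p)), 0
2. Box ((not p implies p) and p), 0   [neg-implies-rule on 1]
3. not Box Box ((not p implies p) and p), 0   [neg-implies-rule on 1]
4. (not p implies p) and p, 0   [Box-rule on 2 via 0R0]
5. not p implies p, 0   [and-rule on 4]
6. p, 0   [and-rule on 4]
7. not Box ((not p implies p) and p), 1   [neg-Box-rule on 3: fresh world 1, 0R1]
8. (not p implies p) and p, 1   [Box-rule on 2 via 0R1]
9. not p implies p, 1   [and-rule on 8]
10. p, 1   [and-rule on 8]
11. not ((not p implies p) and p), 2   [neg-Box-rule on 7: fresh world 2, 1R2]
12. (not p implies p) and p, 2   [Box-rule on 2 via 0R2]
13. not p implies p, 2   [and-rule on 12]
14. p, 2   [and-rule on 12]
15. not (not p implies p), 2   [neg-and-rule on 11 (branches; this branch)]
16. not p, 2   [neg-implies-rule on 15]
Accessibility: 0R0, 0R1, 0R2, 1R0, 1R1, 1R2, 2R0, 2R1, 2R2
Branch closes: p and not p both at 2.
Every branch closes; the branch above is one of them.

No, unsatisfiable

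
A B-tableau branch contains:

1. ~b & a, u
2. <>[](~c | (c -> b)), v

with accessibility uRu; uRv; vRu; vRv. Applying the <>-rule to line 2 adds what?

a fresh world w with vRw, and [](~c | (c -> b)) at w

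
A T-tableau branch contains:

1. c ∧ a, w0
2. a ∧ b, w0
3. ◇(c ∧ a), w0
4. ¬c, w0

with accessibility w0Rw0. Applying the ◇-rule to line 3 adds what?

a fresh world w1 with w0Rw1, and c ∧ a at w1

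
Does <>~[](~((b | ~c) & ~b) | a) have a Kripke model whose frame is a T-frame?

Satisfiable

1. <>~[](~((b | ~c) & ~b) | a), u
2. ~[](~((b | ~c) & ~b) | a), v   [<>-rule on 1: fresh world v, uRv]
3. ~(~((b | ~c) & ~b) | a), w   [~[]-rule on 2: fresh world w, vRw]
4. (b | ~c) & ~b, w   [~|-rule on 3]
5. ~a, w   [~|-rule on 3]
6. b | ~c, w   [&-rule on 4]
7. ~b, w   [&-rule on 4]
8. ~c, w   [|-rule on 6 (branches; this branch)]
Accessibility: uRu, uRv, vRv, vRw, wRw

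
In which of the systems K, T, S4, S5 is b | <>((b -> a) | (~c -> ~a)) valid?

T-tableau for the negation ~(b | <>((b -> a) | (~c -> ~a))):
1. ~(b | <>((b -> a) | (~c -> ~a))), u
2. ~b, u
3. ~<>((b -> a) | (~c -> ~a)), u
4. ~((b -> a) | (~c -> ~a)), u
5. ~(b -> a), u
6. ~(~c -> ~a), u
7. b, u
8. ~a, u
Accessibility: uRu
Branch closes: b and ~b both at u.
Every branch closes (one shown): valid in T, hence also in S4, S5 (every theorem of T is a theorem of S4 and S5).
K-tableau for the negation ~(b | <>((b -> a) | (~c -> ~a))):
1. ~(b | <>((b -> a) | (~c -> ~a))), u
2. ~b, u
3. ~<>((b -> a) | (~c -> ~a)), u
Complete open branch: countermodel on a K-frame, so not valid in K.

T, S4, S5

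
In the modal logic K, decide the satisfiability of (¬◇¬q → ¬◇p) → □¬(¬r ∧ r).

Yes, satisfiable

1. (¬◇¬q → ¬◇p) → □¬(¬r ∧ r), 0
2. □¬(¬r ∧ r), 0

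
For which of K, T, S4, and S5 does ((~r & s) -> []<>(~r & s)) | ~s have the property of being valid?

S5

S5-tableau for the negation ~(((~r & s) -> []<>(~r & s)) | ~s):
1. ~(((~r & s) -> []<>(~r & s)) | ~s), 0
2. ~((~r & s) -> []<>(~r & s)), 0
3. s, 0
4. ~r & s, 0
5. ~[]<>(~r & s), 0
6. ~r, 0
7. ~<>(~r & s), 1
8. ~(~r & s), 0
9. ~(~r & s), 1
10. ~s, 0
Accessibility: 0R0, 0R1, 1R0, 1R1
Branch closes: s and ~s both at 0.
Every branch closes (one shown): valid in S5.
S4-tableau for the negation ~(((~r & s) -> []<>(~r & s)) | ~s):
1. ~(((~r & s) -> []<>(~r & s)) | ~s), 0
2. ~((~r & s) -> []<>(~r & s)), 0
3. s, 0
4. ~r & s, 0
5. ~[]<>(~r & s), 0
6. ~r, 0
7. ~<>(~r & s), 1
8. ~(~r & s), 1
9. ~s, 1
Accessibility: 0R0, 0R1, 1R1
Complete open branch: countermodel on an S4-frame, so not valid in S4, nor in K, T (the same frame is also a K-frame and a T-frame).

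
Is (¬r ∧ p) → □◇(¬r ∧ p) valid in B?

Tableau for the negation ¬((¬r ∧ p) → □◇(¬r ∧ p)):
1. ¬((¬r ∧ p) → □◇(¬r ∧ p)), u
2. ¬r ∧ p, u   [¬→-rule on 1]
3. ¬□◇(¬r ∧ p), u   [¬→-rule on 1]
4. ¬r, u   [∧-rule on 2]
5. p, u   [∧-rule on 2]
6. ¬◇(¬r ∧ p), v   [¬□-rule on 3: fresh world v, uRv]
7. ¬(¬r ∧ p), u   [¬◇-rule on 6 via vRu]
8. ¬(¬r ∧ p), v   [¬◇-rule on 6 via vRv]
9. ¬p, u   [¬∧-rule on 7 (branches; this branch)]
Accessibility: uRu, uRv, vRu, vRv
Branch closes: p and ¬p both at u.
All branches of the negation close; one closing branch shown above.

Valid in B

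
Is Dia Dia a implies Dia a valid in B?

Tableau for the negation not (Dia Dia a implies Dia a):
1. not (Dia Dia a implies Dia a), 0
2. Dia Dia a, 0   [neg-implies-rule on 1]
3. not Dia a, 0   [neg-implies-rule on 1]
4. not a, 0   [neg-Dia-rule on 3 via 0R0]
5. Dia a, 1   [Dia-rule on 2: fresh world 1, 0R1]
6. not a, 1   [neg-Dia-rule on 3 via 0R1]
7. a, 2   [Dia-rule on 5: fresh world 2, 1R2]
Accessibility: 0R0, 0R1, 1R0, 1R1, 1R2, 2R1, 2R2
The negation has an open branch (countermodel exists).

Invalid (countermodel exists)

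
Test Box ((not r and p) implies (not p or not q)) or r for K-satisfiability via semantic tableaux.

1. Box ((not r and p) implies (not p or not q)) or r, 0
2. r, 0

Yes, satisfiable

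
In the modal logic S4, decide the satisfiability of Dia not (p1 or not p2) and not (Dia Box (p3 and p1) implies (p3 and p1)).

1. Dia not (p1 or not p2) and not (Dia Box (p3 and p1) implies (p3 and p1)), 0
2. Dia not (p1 or not p2), 0
3. not (Dia Box (p3 and p1) implies (p3 and p1)), 0
4. Dia Box (p3 and p1), 0
5. not (p3 and p1), 0
6. not p1, 0
7. not (p1 or not p2), 1
8. not p1, 1
9. p2, 1
10. Box (p3 and p1), 2
11. p3 and p1, 2
12. p3, 2
13. p1, 2
Accessibility: 0R0, 0R1, 0R2, 1R1, 2R2

Yes, satisfiable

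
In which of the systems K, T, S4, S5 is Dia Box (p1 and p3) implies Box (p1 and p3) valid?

S5

S4-tableau for the negation not (Dia Box (p1 and p3) implies Box (p1 and p3)):
1. not (Dia Box (p1 and p3) implies Box (p1 and p3)), 0
2. Dia Box (p1 and p3), 0
3. not Box (p1 and p3), 0
4. Box (p1 and p3), 1
5. p1 and p3, 1
6. p1, 1
7. p3, 1
8. not (p1 and p3), 2
9. not p3, 2
Accessibility: 0R0, 0R1, 0R2, 1R1, 2R2
Complete open branch: countermodel on an S4-frame, so not valid in S4, nor in K, T (the same frame is also a K-frame and a T-frame).
S5-tableau for the negation not (Dia Box (p1 and p3) implies Box (p1 and p3)):
1. not (Dia Box (p1 and p3) implies Box (p1 and p3)), 0
2. Dia Box (p1 and p3), 0
3. not Box (p1 and p3), 0
4. Box (p1 and p3), 1
5. p1 and p3, 0
6. p1, 0
7. p3, 0
8. p1 and p3, 1
9. p1, 1
10. p3, 1
11. not (p1 and p3), 2
12. p1 and p3, 2
13. p1, 2
14. p3, 2
15. not p3, 2
Accessibility: 0R0, 0R1, 0R2, 1R0, 1R1, 1R2, 2R0, 2R1, 2R2
Branch closes: p3 and not p3 both at 2.
Every branch closes (one shown): valid in S5.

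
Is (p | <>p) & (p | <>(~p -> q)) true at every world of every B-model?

Invalid (countermodel exists)

Tableau for the negation ~((p | <>p) & (p | <>(~p -> q))):
1. ~((p | <>p) & (p | <>(~p -> q))), u
2. ~(p | <>(~p -> q)), u
3. ~p, u
4. ~<>(~p -> q), u
5. ~(~p -> q), u
6. ~q, u
Accessibility: uRu
The negation has an open branch (countermodel exists).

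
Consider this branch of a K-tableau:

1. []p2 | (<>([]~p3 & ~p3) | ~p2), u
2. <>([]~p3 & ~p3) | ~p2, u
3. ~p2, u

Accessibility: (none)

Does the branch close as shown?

No, open

No atom appears with both signs at the same world.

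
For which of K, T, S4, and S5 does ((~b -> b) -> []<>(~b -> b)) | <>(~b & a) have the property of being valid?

S5

S5-tableau for the negation ~(((~b -> b) -> []<>(~b -> b)) | <>(~b & a)):
1. ~(((~b -> b) -> []<>(~b -> b)) | <>(~b & a)), w0
2. ~((~b -> b) -> []<>(~b -> b)), w0   [~|-rule on 1]
3. ~<>(~b & a), w0   [~|-rule on 1]
4. ~b -> b, w0   [~->-rule on 2]
5. ~[]<>(~b -> b), w0   [~->-rule on 2]
6. ~(~b & a), w0   [~<>-rule on 3 via w0Rw0]
7. b, w0   [->-rule on 4 (branches; this branch)]
8. ~a, w0   [~&-rule on 6 (branches; this branch)]
9. ~<>(~b -> b), w1   [~[]-rule on 5: fresh world w1, w0Rw1]
10. ~(~b & a), w1   [~<>-rule on 3 via w0Rw1]
11. ~(~b -> b), w0   [~<>-rule on 9 via w1Rw0]
12. ~b, w0   [~->-rule on 11]
Accessibility: w0Rw0, w0Rw1, w1Rw0, w1Rw1
Branch closes: b and ~b both at w0.
Every branch closes (one shown): valid in S5.
S4-tableau for the negation ~(((~b -> b) -> []<>(~b -> b)) | <>(~b & a)):
1. ~(((~b -> b) -> []<>(~b -> b)) | <>(~b & a)), w0
2. ~((~b -> b) -> []<>(~b -> b)), w0   [~|-rule on 1]
3. ~<>(~b & a), w0   [~|-rule on 1]
4. ~b -> b, w0   [~->-rule on 2]
5. ~[]<>(~b -> b), w0   [~->-rule on 2]
6. ~(~b & a), w0   [~<>-rule on 3 via w0Rw0]
7. b, w0   [->-rule on 4 (branches; this branch)]
8. ~a, w0   [~&-rule on 6 (branches; this branch)]
9. ~<>(~b -> b), w1   [~[]-rule on 5: fresh world w1, w0Rw1]
10. ~(~b & a), w1   [~<>-rule on 3 via w0Rw1]
11. ~(~b -> b), w1   [~<>-rule on 9 via w1Rw1]
12. ~b, w1   [~->-rule on 11]
13. ~a, w1   [~&-rule on 10 (branches; this branch)]
Accessibility: w0Rw0, w0Rw1, w1Rw1
Complete open branch: countermodel on an S4-frame, so not valid in S4, nor in K, T (the same frame is also a K-frame and a T-frame).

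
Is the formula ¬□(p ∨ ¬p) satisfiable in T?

No, unsatisfiable

1. ¬□(p ∨ ¬p), w0
2. ¬(p ∨ ¬p), w1   [¬□-rule on 1: fresh world w1, w0Rw1]
3. ¬p, w1   [¬∨-rule on 2]
4. p, w1   [¬∨-rule on 2]
Accessibility: w0Rw0, w0Rw1, w1Rw1
Branch closes: p and ¬p both at w1.
Every branch closes; the branch above is one of them.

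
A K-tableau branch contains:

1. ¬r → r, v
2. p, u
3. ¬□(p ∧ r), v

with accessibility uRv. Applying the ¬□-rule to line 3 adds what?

a fresh world w with vRw, and ¬(p ∧ r) at w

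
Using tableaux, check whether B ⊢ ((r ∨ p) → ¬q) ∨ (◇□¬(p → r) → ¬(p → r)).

Yes, valid

Tableau for the negation ¬(((r ∨ p) → ¬q) ∨ (◇□¬(p → r) → ¬(p → r))):
1. ¬(((r ∨ p) → ¬q) ∨ (◇□¬(p → r) → ¬(p → r))), u
2. ¬((r ∨ p) → ¬q), u   [¬∨-rule on 1]
3. ¬(◇□¬(p → r) → ¬(p → r)), u   [¬∨-rule on 1]
4. r ∨ p, u   [¬→-rule on 2]
5. q, u   [¬→-rule on 2]
6. ◇□¬(p → r), u   [¬→-rule on 3]
7. p → r, u   [¬→-rule on 3]
8. p, u   [∨-rule on 4 (branches; this branch)]
9. r, u   [→-rule on 7 (branches; this branch)]
10. □¬(p → r), v   [◇-rule on 6: fresh world v, uRv]
11. ¬(p → r), u   [□-rule on 10 via vRu]
12. ¬r, u   [¬→-rule on 11]
Accessibility: uRu, uRv, vRu, vRv
Branch closes: r and ¬r both at u.
All branches of the negation close; one closing branch shown above.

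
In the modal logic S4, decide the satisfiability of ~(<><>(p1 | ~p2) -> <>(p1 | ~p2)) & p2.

Unsatisfiable (every branch closes)

1. ~(<><>(p1 | ~p2) -> <>(p1 | ~p2)) & p2, u
2. ~(<><>(p1 | ~p2) -> <>(p1 | ~p2)), u
3. p2, u
4. <><>(p1 | ~p2), u
5. ~<>(p1 | ~p2), u
6. ~(p1 | ~p2), u
7. ~p1, u
8. <>(p1 | ~p2), v
9. ~(p1 | ~p2), v
10. ~p1, v
11. p2, v
12. p1 | ~p2, w
13. ~(p1 | ~p2), w
14. ~p1, w
15. p2, w
16. ~p2, w
Accessibility: uRu, uRv, uRw, vRv, vRw, wRw
Branch closes: p2 and ~p2 both at w.
Every branch closes; the branch above is one of them.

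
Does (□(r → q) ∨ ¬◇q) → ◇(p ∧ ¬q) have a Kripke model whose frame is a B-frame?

Yes, satisfiable

1. (□(r → q) ∨ ¬◇q) → ◇(p ∧ ¬q), u
2. ◇(p ∧ ¬q), u
3. p ∧ ¬q, v
4. p, v
5. ¬q, v
Accessibility: uRu, uRv, vRu, vRv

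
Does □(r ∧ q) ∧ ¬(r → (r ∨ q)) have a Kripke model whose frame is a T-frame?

No, unsatisfiable

1. □(r ∧ q) ∧ ¬(r → (r ∨ q)), 0
2. □(r ∧ q), 0
3. ¬(r → (r ∨ q)), 0
4. r, 0
5. ¬(r ∨ q), 0
6. ¬r, 0
7. ¬q, 0
Accessibility: 0R0
Branch closes: r and ¬r both at 0.
All branches of the tableau close; one closing branch shown above.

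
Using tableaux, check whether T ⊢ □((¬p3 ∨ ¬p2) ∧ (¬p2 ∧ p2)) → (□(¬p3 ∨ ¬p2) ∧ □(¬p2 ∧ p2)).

Valid

Tableau for the negation ¬(□((¬p3 ∨ ¬p2) ∧ (¬p2 ∧ p2)) → (□(¬p3 ∨ ¬p2) ∧ □(¬p2 ∧ p2))):
1. ¬(□((¬p3 ∨ ¬p2) ∧ (¬p2 ∧ p2)) → (□(¬p3 ∨ ¬p2) ∧ □(¬p2 ∧ p2))), u
2. □((¬p3 ∨ ¬p2) ∧ (¬p2 ∧ p2)), u   [¬→-rule on 1]
3. ¬(□(¬p3 ∨ ¬p2) ∧ □(¬p2 ∧ p2)), u   [¬→-rule on 1]
4. (¬p3 ∨ ¬p2) ∧ (¬p2 ∧ p2), u   [□-rule on 2 via uRu]
5. ¬p3 ∨ ¬p2, u   [∧-rule on 4]
6. ¬p2 ∧ p2, u   [∧-rule on 4]
7. ¬p2, u   [∧-rule on 6]
8. p2, u   [∧-rule on 6]
Accessibility: uRu
Branch closes: p2 and ¬p2 both at u.
Every branch of the negation's tableau closes; the branch above is one of them.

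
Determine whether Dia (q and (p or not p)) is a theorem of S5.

No, not valid

Tableau for the negation not Dia (q and (p or not p)):
1. not Dia (q and (p or not p)), w0
2. not (q and (p or not p)), w0   [neg-Dia-rule on 1 via w0Rw0]
3. not q, w0   [neg-and-rule on 2 (branches; this branch)]
Accessibility: w0Rw0
The negation has an open branch (countermodel exists).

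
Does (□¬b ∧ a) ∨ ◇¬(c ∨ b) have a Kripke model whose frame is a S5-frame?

1. (□¬b ∧ a) ∨ ◇¬(c ∨ b), w0
2. ◇¬(c ∨ b), w0   [∨-rule on 1 (branches; this branch)]
3. ¬(c ∨ b), w1   [◇-rule on 2: fresh world w1, w0Rw1]
4. ¬c, w1   [¬∨-rule on 3]
5. ¬b, w1   [¬∨-rule on 3]
Accessibility: w0Rw0, w0Rw1, w1Rw0, w1Rw1

Yes, satisfiable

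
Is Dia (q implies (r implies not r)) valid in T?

No, not valid

Tableau for the negation not Dia (q implies (r implies not r)):
1. not Dia (q implies (r implies not r)), 0
2. not (q implies (r implies not r)), 0   [neg-Dia-rule on 1 via 0R0]
3. q, 0   [neg-implies-rule on 2]
4. not (r implies not r), 0   [neg-implies-rule on 2]
5. r, 0   [neg-implies-rule on 4]
Accessibility: 0R0
The negation has an open branch (countermodel exists).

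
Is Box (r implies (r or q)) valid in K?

Tableau for the negation not Box (r implies (r or q)):
1. not Box (r implies (r or q)), 0
2. not (r implies (r or q)), 1   [neg-Box-rule on 1: fresh world 1, 0R1]
3. r, 1   [neg-implies-rule on 2]
4. not (r or q), 1   [neg-implies-rule on 2]
5. not r, 1   [neg-or-rule on 4]
6. not q, 1   [neg-or-rule on 4]
Accessibility: 0R1
Branch closes: r and not r both at 1.
All branches of the negation close; one closing branch shown above.

Yes, valid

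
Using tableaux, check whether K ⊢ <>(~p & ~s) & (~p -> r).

Invalid (countermodel exists)

Tableau for the negation ~(<>(~p & ~s) & (~p -> r)):
1. ~(<>(~p & ~s) & (~p -> r)), 0
2. ~(~p -> r), 0
3. ~p, 0
4. ~r, 0
The negation has an open branch (countermodel exists).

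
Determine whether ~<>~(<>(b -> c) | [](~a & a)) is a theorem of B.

Tableau for the negation <>~(<>(b -> c) | [](~a & a)):
1. <>~(<>(b -> c) | [](~a & a)), 0
2. ~(<>(b -> c) | [](~a & a)), 1   [<>-rule on 1: fresh world 1, 0R1]
3. ~<>(b -> c), 1   [~|-rule on 2]
4. ~[](~a & a), 1   [~|-rule on 2]
5. ~(b -> c), 0   [~<>-rule on 3 via 1R0]
6. b, 0   [~->-rule on 5]
7. ~c, 0   [~->-rule on 5]
8. ~(b -> c), 1   [~<>-rule on 3 via 1R1]
9. b, 1   [~->-rule on 8]
10. ~c, 1   [~->-rule on 8]
11. ~(~a & a), 2   [~[]-rule on 4: fresh world 2, 1R2]
12. ~(b -> c), 2   [~<>-rule on 3 via 1R2]
13. b, 2   [~->-rule on 12]
14. ~c, 2   [~->-rule on 12]
15. ~a, 2   [~&-rule on 11 (branches; this branch)]
Accessibility: 0R0, 0R1, 1R0, 1R1, 1R2, 2R1, 2R2
The negation has an open branch (countermodel exists).

No, not valid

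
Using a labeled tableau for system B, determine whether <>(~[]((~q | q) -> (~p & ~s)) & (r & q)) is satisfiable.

Yes, satisfiable

1. <>(~[]((~q | q) -> (~p & ~s)) & (r & q)), u
2. ~[]((~q | q) -> (~p & ~s)) & (r & q), v
3. ~[]((~q | q) -> (~p & ~s)), v
4. r & q, v
5. r, v
6. q, v
7. ~((~q | q) -> (~p & ~s)), w
8. ~q | q, w
9. ~(~p & ~s), w
10. q, w
11. s, w
Accessibility: uRu, uRv, vRu, vRv, vRw, wRv, wRw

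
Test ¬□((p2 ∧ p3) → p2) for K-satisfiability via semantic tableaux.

1. ¬□((p2 ∧ p3) → p2), 0
2. ¬((p2 ∧ p3) → p2), 1   [¬□-rule on 1: fresh world 1, 0R1]
3. p2 ∧ p3, 1   [¬→-rule on 2]
4. ¬p2, 1   [¬→-rule on 2]
5. p2, 1   [∧-rule on 3]
6. p3, 1   [∧-rule on 3]
Accessibility: 0R1
Branch closes: p2 and ¬p2 both at 1.
(One branch shown.) All branches close.

Unsatisfiable (every branch closes)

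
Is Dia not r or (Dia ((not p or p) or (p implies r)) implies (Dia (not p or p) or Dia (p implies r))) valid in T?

Yes, valid

Tableau for the negation not (Dia not r or (Dia ((not p or p) or (p implies r)) implies (Dia (not p or p) or Dia (p implies r)))):
1. not (Dia not r or (Dia ((not p or p) or (p implies r)) implies (Dia (not p or p) or Dia (p implies r)))), u
2. not Dia not r, u
3. not (Dia ((not p or p) or (p implies r)) implies (Dia (not p or p) or Dia (p implies r))), u
4. Dia ((not p or p) or (p implies r)), u
5. not (Dia (not p or p) or Dia (p implies r)), u
6. not Dia (not p or p), u
7. not Dia (p implies r), u
8. r, u
9. not (not p or p), u
10. p, u
11. not p, u
Accessibility: uRu
Branch closes: p and not p both at u.
All branches of the negation close; one closing branch shown above.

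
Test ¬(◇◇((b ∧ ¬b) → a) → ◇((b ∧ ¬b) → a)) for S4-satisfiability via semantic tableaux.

Unsatisfiable

1. ¬(◇◇((b ∧ ¬b) → a) → ◇((b ∧ ¬b) → a)), w0
2. ◇◇((b ∧ ¬b) → a), w0
3. ¬◇((b ∧ ¬b) → a), w0
4. ¬((b ∧ ¬b) → a), w0
5. b ∧ ¬b, w0
6. ¬a, w0
7. b, w0
8. ¬b, w0
Accessibility: w0Rw0
Branch closes: b and ¬b both at w0.
(One branch shown.) All branches close.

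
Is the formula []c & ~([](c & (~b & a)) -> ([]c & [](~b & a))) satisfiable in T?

Unsatisfiable

1. []c & ~([](c & (~b & a)) -> ([]c & [](~b & a))), w0
2. []c, w0   [&-rule on 1]
3. ~([](c & (~b & a)) -> ([]c & [](~b & a))), w0   [&-rule on 1]
4. [](c & (~b & a)), w0   [~->-rule on 3]
5. ~([]c & [](~b & a)), w0   [~->-rule on 3]
6. c, w0   [[]-rule on 2 via w0Rw0]
7. c & (~b & a), w0   [[]-rule on 4 via w0Rw0]
8. ~b & a, w0   [&-rule on 7]
9. ~b, w0   [&-rule on 8]
10. a, w0   [&-rule on 8]
11. ~[](~b & a), w0   [~&-rule on 5 (branches; this branch)]
12. ~(~b & a), w1   [~[]-rule on 11: fresh world w1, w0Rw1]
13. c, w1   [[]-rule on 2 via w0Rw1]
14. c & (~b & a), w1   [[]-rule on 4 via w0Rw1]
15. ~b & a, w1   [&-rule on 14]
16. ~b, w1   [&-rule on 15]
17. a, w1   [&-rule on 15]
18. ~a, w1   [~&-rule on 12 (branches; this branch)]
Accessibility: w0Rw0, w0Rw1, w1Rw1
Branch closes: a and ~a both at w1.
(One branch shown.) All branches close.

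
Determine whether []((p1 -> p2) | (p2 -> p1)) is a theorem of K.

Tableau for the negation ~[]((p1 -> p2) | (p2 -> p1)):
1. ~[]((p1 -> p2) | (p2 -> p1)), w0
2. ~((p1 -> p2) | (p2 -> p1)), w1
3. ~(p1 -> p2), w1
4. ~(p2 -> p1), w1
5. p1, w1
6. ~p2, w1
7. p2, w1
8. ~p1, w1
Accessibility: w0Rw1
Branch closes: p2 and ~p2 both at w1.
Every branch of the negation's tableau closes; the branch above is one of them.

Valid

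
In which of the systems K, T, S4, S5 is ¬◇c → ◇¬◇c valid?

T, S4, S5

T-tableau for the negation ¬(¬◇c → ◇¬◇c):
1. ¬(¬◇c → ◇¬◇c), u
2. ¬◇c, u   [¬→-rule on 1]
3. ¬◇¬◇c, u   [¬→-rule on 1]
4. ¬c, u   [¬◇-rule on 2 via uRu]
5. ◇c, u   [¬◇-rule on 3 via uRu]
6. c, v   [◇-rule on 5: fresh world v, uRv]
7. ¬c, v   [¬◇-rule on 2 via uRv]
Accessibility: uRu, uRv, vRv
Branch closes: c and ¬c both at v.
Every branch closes (one shown): valid in T, hence also in S4, S5 (every theorem of T is a theorem of S4 and S5).
K-tableau for the negation ¬(¬◇c → ◇¬◇c):
1. ¬(¬◇c → ◇¬◇c), u
2. ¬◇c, u   [¬→-rule on 1]
3. ¬◇¬◇c, u   [¬→-rule on 1]
Complete open branch: countermodel on a K-frame, so not valid in K.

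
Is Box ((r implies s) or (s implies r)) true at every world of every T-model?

Tableau for the negation not Box ((r implies s) or (s implies r)):
1. not Box ((r implies s) or (s implies r)), w0
2. not ((r implies s) or (s implies r)), w1   [neg-Box-rule on 1: fresh world w1, w0Rw1]
3. not (r implies s), w1   [neg-or-rule on 2]
4. not (s implies r), w1   [neg-or-rule on 2]
5. r, w1   [neg-implies-rule on 3]
6. not s, w1   [neg-implies-rule on 3]
7. s, w1   [neg-implies-rule on 4]
8. not r, w1   [neg-implies-rule on 4]
Accessibility: w0Rw0, w0Rw1, w1Rw1
Branch closes: s and not s both at w1.
Every branch of the negation's tableau closes; the branch above is one of them.

Yes, valid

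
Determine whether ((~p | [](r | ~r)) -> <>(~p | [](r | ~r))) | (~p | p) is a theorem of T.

Valid

Tableau for the negation ~(((~p | [](r | ~r)) -> <>(~p | [](r | ~r))) | (~p | p)):
1. ~(((~p | [](r | ~r)) -> <>(~p | [](r | ~r))) | (~p | p)), 0
2. ~((~p | [](r | ~r)) -> <>(~p | [](r | ~r))), 0   [~|-rule on 1]
3. ~(~p | p), 0   [~|-rule on 1]
4. ~p | [](r | ~r), 0   [~->-rule on 2]
5. ~<>(~p | [](r | ~r)), 0   [~->-rule on 2]
6. p, 0   [~|-rule on 3]
7. ~p, 0   [~|-rule on 3]
Accessibility: 0R0
Branch closes: p and ~p both at 0.
All branches of the negation close; one closing branch shown above.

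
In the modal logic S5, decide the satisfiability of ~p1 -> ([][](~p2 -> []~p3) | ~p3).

1. ~p1 -> ([][](~p2 -> []~p3) | ~p3), w0
2. [][](~p2 -> []~p3) | ~p3, w0
3. ~p3, w0
Accessibility: w0Rw0

Yes, satisfiable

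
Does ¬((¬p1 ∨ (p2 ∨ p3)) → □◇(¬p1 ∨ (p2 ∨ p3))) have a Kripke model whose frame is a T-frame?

Satisfiable

1. ¬((¬p1 ∨ (p2 ∨ p3)) → □◇(¬p1 ∨ (p2 ∨ p3))), 0
2. ¬p1 ∨ (p2 ∨ p3), 0   [¬→-rule on 1]
3. ¬□◇(¬p1 ∨ (p2 ∨ p3)), 0   [¬→-rule on 1]
4. p2 ∨ p3, 0   [∨-rule on 2 (branches; this branch)]
5. p3, 0   [∨-rule on 4 (branches; this branch)]
6. ¬◇(¬p1 ∨ (p2 ∨ p3)), 1   [¬□-rule on 3: fresh world 1, 0R1]
7. ¬(¬p1 ∨ (p2 ∨ p3)), 1   [¬◇-rule on 6 via 1R1]
8. p1, 1   [¬∨-rule on 7]
9. ¬(p2 ∨ p3), 1   [¬∨-rule on 7]
10. ¬p2, 1   [¬∨-rule on 9]
11. ¬p3, 1   [¬∨-rule on 9]
Accessibility: 0R0, 0R1, 1R1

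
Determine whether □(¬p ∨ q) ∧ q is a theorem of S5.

Tableau for the negation ¬(□(¬p ∨ q) ∧ q):
1. ¬(□(¬p ∨ q) ∧ q), u
2. ¬q, u   [¬∧-rule on 1 (branches; this branch)]
Accessibility: uRu
The negation has an open branch (countermodel exists).

Invalid (countermodel exists)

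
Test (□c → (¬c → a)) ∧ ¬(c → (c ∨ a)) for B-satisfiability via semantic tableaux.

Unsatisfiable

1. (□c → (¬c → a)) ∧ ¬(c → (c ∨ a)), w0
2. □c → (¬c → a), w0
3. ¬(c → (c ∨ a)), w0
4. c, w0
5. ¬(c ∨ a), w0
6. ¬c, w0
7. ¬a, w0
Accessibility: w0Rw0
Branch closes: c and ¬c both at w0.
Every branch closes; the branch above is one of them.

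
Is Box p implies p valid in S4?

Valid in S4

Tableau for the negation not (Box p implies p):
1. not (Box p implies p), u
2. Box p, u   [neg-implies-rule on 1]
3. not p, u   [neg-implies-rule on 1]
4. p, u   [Box-rule on 2 via uRu]
Accessibility: uRu
Branch closes: p and not p both at u.
All branches of the negation close; one closing branch shown above.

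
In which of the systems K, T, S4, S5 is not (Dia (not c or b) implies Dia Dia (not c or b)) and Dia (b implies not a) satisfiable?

K

K-tableau for the formula:
1. not (Dia (not c or b) implies Dia Dia (not c or b)) and Dia (b implies not a), w0
2. not (Dia (not c or b) implies Dia Dia (not c or b)), w0
3. Dia (b implies not a), w0
4. Dia (not c or b), w0
5. not Dia Dia (not c or b), w0
6. b implies not a, w1
7. not Dia (not c or b), w1
8. not a, w1
9. not c or b, w2
10. not Dia (not c or b), w2
11. b, w2
Accessibility: w0Rw1, w0Rw2
Complete open branch: satisfiable in K.
T-tableau for the formula:
1. not (Dia (not c or b) implies Dia Dia (not c or b)) and Dia (b implies not a), w0
2. not (Dia (not c or b) implies Dia Dia (not c or b)), w0
3. Dia (b implies not a), w0
4. Dia (not c or b), w0
5. not Dia Dia (not c or b), w0
6. not Dia (not c or b), w0
7. not (not c or b), w0
8. c, w0
9. not b, w0
10. b implies not a, w1
11. not Dia (not c or b), w1
12. not (not c or b), w1
13. c, w1
14. not b, w1
15. not a, w1
16. not c or b, w2
17. not Dia (not c or b), w2
18. not (not c or b), w2
19. c, w2
20. not b, w2
21. b, w2
Accessibility: w0Rw0, w0Rw1, w0Rw2, w1Rw1, w2Rw2
Branch closes: b and not b both at w2.
Every branch closes (one shown): unsatisfiable in T, hence also in S4, S5 (every S4/S5-frame is a T-frame).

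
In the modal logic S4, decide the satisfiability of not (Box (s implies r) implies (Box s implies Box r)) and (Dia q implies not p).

1. not (Box (s implies r) implies (Box s implies Box r)) and (Dia q implies not p), u
2. not (Box (s implies r) implies (Box s implies Box r)), u
3. Dia q implies not p, u
4. Box (s implies r), u
5. not (Box s implies Box r), u
6. Box s, u
7. not Box r, u
8. s implies r, u
9. s, u
10. not Dia q, u
11. not q, u
12. r, u
13. not r, v
14. s implies r, v
15. s, v
16. not q, v
17. r, v
Accessibility: uRu, uRv, vRv
Branch closes: r and not r both at v.
All branches of the tableau close; one closing branch shown above.

Unsatisfiable (every branch closes)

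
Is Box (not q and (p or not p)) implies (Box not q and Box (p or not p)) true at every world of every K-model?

Valid

Tableau for the negation not (Box (not q and (p or not p)) implies (Box not q and Box (p or not p))):
1. not (Box (not q and (p or not p)) implies (Box not q and Box (p or not p))), u
2. Box (not q and (p or not p)), u
3. not (Box not q and Box (p or not p)), u
4. not Box not q, u
5. q, v
6. not q and (p or not p), v
7. not q, v
8. p or not p, v
Accessibility: uRv
Branch closes: q and not q both at v.
All branches of the negation close; one closing branch shown above.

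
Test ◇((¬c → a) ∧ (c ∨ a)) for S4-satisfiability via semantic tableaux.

Yes, satisfiable

1. ◇((¬c → a) ∧ (c ∨ a)), u
2. (¬c → a) ∧ (c ∨ a), v
3. ¬c → a, v
4. c ∨ a, v
5. a, v
Accessibility: uRu, uRv, vRv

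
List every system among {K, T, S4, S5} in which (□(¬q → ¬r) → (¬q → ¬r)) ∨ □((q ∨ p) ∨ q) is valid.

K-tableau for the negation ¬((□(¬q → ¬r) → (¬q → ¬r)) ∨ □((q ∨ p) ∨ q)):
1. ¬((□(¬q → ¬r) → (¬q → ¬r)) ∨ □((q ∨ p) ∨ q)), 0
2. ¬(□(¬q → ¬r) → (¬q → ¬r)), 0
3. ¬□((q ∨ p) ∨ q), 0
4. □(¬q → ¬r), 0
5. ¬(¬q → ¬r), 0
6. ¬q, 0
7. r, 0
8. ¬((q ∨ p) ∨ q), 1
9. ¬(q ∨ p), 1
10. ¬q, 1
11. ¬p, 1
12. ¬q → ¬r, 1
13. ¬r, 1
Accessibility: 0R1
Complete open branch: countermodel on a K-frame, so not valid in K.
T-tableau for the negation ¬((□(¬q → ¬r) → (¬q → ¬r)) ∨ □((q ∨ p) ∨ q)):
1. ¬((□(¬q → ¬r) → (¬q → ¬r)) ∨ □((q ∨ p) ∨ q)), 0
2. ¬(□(¬q → ¬r) → (¬q → ¬r)), 0
3. ¬□((q ∨ p) ∨ q), 0
4. □(¬q → ¬r), 0
5. ¬(¬q → ¬r), 0
6. ¬q, 0
7. r, 0
8. ¬q → ¬r, 0
9. ¬r, 0
Accessibility: 0R0
Branch closes: r and ¬r both at 0.
Every branch closes (one shown): valid in T, hence also in S4, S5 (every theorem of T is a theorem of S4 and S5).

T, S4, S5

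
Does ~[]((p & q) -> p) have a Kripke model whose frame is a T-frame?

Unsatisfiable

1. ~[]((p & q) -> p), u
2. ~((p & q) -> p), v
3. p & q, v
4. ~p, v
5. p, v
6. q, v
Accessibility: uRu, uRv, vRv
Branch closes: p and ~p both at v.
(One branch shown.) All branches close.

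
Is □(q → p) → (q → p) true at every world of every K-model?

Not valid

Tableau for the negation ¬(□(q → p) → (q → p)):
1. ¬(□(q → p) → (q → p)), 0
2. □(q → p), 0
3. ¬(q → p), 0
4. q, 0
5. ¬p, 0
The negation has an open branch (countermodel exists).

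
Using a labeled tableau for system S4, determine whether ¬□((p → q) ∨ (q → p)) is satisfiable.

1. ¬□((p → q) ∨ (q → p)), u
2. ¬((p → q) ∨ (q → p)), v
3. ¬(p → q), v
4. ¬(q → p), v
5. p, v
6. ¬q, v
7. q, v
8. ¬p, v
Accessibility: uRu, uRv, vRv
Branch closes: q and ¬q both at v.
All branches of the tableau close; one closing branch shown above.

No, unsatisfiable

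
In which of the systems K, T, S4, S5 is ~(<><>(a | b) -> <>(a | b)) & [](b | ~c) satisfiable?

T-tableau for the formula:
1. ~(<><>(a | b) -> <>(a | b)) & [](b | ~c), w0
2. ~(<><>(a | b) -> <>(a | b)), w0
3. [](b | ~c), w0
4. <><>(a | b), w0
5. ~<>(a | b), w0
6. b | ~c, w0
7. ~(a | b), w0
8. ~a, w0
9. ~b, w0
10. ~c, w0
11. <>(a | b), w1
12. b | ~c, w1
13. ~(a | b), w1
14. ~a, w1
15. ~b, w1
16. ~c, w1
17. a | b, w2
18. b, w2
Accessibility: w0Rw0, w0Rw1, w1Rw1, w1Rw2, w2Rw2
Complete open branch: satisfiable in T, hence also in K (this T-model is also a K-model).
S4-tableau for the formula:
1. ~(<><>(a | b) -> <>(a | b)) & [](b | ~c), w0
2. ~(<><>(a | b) -> <>(a | b)), w0
3. [](b | ~c), w0
4. <><>(a | b), w0
5. ~<>(a | b), w0
6. b | ~c, w0
7. ~(a | b), w0
8. ~a, w0
9. ~b, w0
10. ~c, w0
11. <>(a | b), w1
12. b | ~c, w1
13. ~(a | b), w1
14. ~a, w1
15. ~b, w1
16. ~c, w1
17. a | b, w2
18. b | ~c, w2
19. ~(a | b), w2
20. ~a, w2
21. ~b, w2
22. b, w2
Accessibility: w0Rw0, w0Rw1, w0Rw2, w1Rw1, w1Rw2, w2Rw2
Branch closes: b and ~b both at w2.
Every branch closes (one shown): unsatisfiable in S4, hence also in S5 (every S5-frame is an S4-frame).

K, T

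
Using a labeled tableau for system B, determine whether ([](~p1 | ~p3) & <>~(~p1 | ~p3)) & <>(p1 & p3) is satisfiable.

1. ([](~p1 | ~p3) & <>~(~p1 | ~p3)) & <>(p1 & p3), u
2. [](~p1 | ~p3) & <>~(~p1 | ~p3), u
3. <>(p1 & p3), u
4. [](~p1 | ~p3), u
5. <>~(~p1 | ~p3), u
6. ~p1 | ~p3, u
7. ~p3, u
8. p1 & p3, v
9. p1, v
10. p3, v
11. ~p1 | ~p3, v
12. ~p3, v
Accessibility: uRu, uRv, vRu, vRv
Branch closes: p3 and ~p3 both at v.
All branches of the tableau close; one closing branch shown above.

No, unsatisfiable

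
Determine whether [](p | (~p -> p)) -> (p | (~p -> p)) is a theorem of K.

Tableau for the negation ~([](p | (~p -> p)) -> (p | (~p -> p))):
1. ~([](p | (~p -> p)) -> (p | (~p -> p))), u
2. [](p | (~p -> p)), u
3. ~(p | (~p -> p)), u
4. ~p, u
5. ~(~p -> p), u
The negation has an open branch (countermodel exists).

Invalid (countermodel exists)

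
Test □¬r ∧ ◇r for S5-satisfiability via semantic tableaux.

1. □¬r ∧ ◇r, w0
2. □¬r, w0
3. ◇r, w0
4. ¬r, w0
5. r, w1
6. ¬r, w1
Accessibility: w0Rw0, w0Rw1, w1Rw0, w1Rw1
Branch closes: r and ¬r both at w1.
(One branch shown.) All branches close.

Unsatisfiable (every branch closes)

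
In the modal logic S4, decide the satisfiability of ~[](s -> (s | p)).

1. ~[](s -> (s | p)), 0
2. ~(s -> (s | p)), 1
3. s, 1
4. ~(s | p), 1
5. ~s, 1
6. ~p, 1
Accessibility: 0R0, 0R1, 1R1
Branch closes: s and ~s both at 1.
(One branch shown.) All branches close.

No, unsatisfiable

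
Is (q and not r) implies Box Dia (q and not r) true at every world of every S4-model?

Not valid

Tableau for the negation not ((q and not r) implies Box Dia (q and not r)):
1. not ((q and not r) implies Box Dia (q and not r)), u
2. q and not r, u
3. not Box Dia (q and not r), u
4. q, u
5. not r, u
6. not Dia (q and not r), v
7. not (q and not r), v
8. r, v
Accessibility: uRu, uRv, vRv
The negation has an open branch (countermodel exists).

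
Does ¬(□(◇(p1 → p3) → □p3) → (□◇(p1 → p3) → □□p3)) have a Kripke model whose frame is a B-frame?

No, unsatisfiable

1. ¬(□(◇(p1 → p3) → □p3) → (□◇(p1 → p3) → □□p3)), u
2. □(◇(p1 → p3) → □p3), u
3. ¬(□◇(p1 → p3) → □□p3), u
4. □◇(p1 → p3), u
5. ¬□□p3, u
6. ◇(p1 → p3) → □p3, u
7. ◇(p1 → p3), u
8. □p3, u
9. p3, u
10. ¬□p3, v
11. ◇(p1 → p3) → □p3, v
12. ◇(p1 → p3), v
13. p3, v
14. □p3, v
15. p1 → p3, w
16. ◇(p1 → p3) → □p3, w
17. ◇(p1 → p3), w
18. p3, w
19. □p3, w
20. ¬p3, x
21. p3, x
Accessibility: uRu, uRv, uRw, vRu, vRv, vRx, wRu, wRw, xRv, xRx
Branch closes: p3 and ¬p3 both at x.
All branches of the tableau close; one closing branch shown above.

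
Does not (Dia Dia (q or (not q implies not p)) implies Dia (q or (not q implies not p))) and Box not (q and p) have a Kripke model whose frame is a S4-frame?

1. not (Dia Dia (q or (not q implies not p)) implies Dia (q or (not q implies not p))) and Box not (q and p), 0
2. not (Dia Dia (q or (not q implies not p)) implies Dia (q or (not q implies not p))), 0
3. Box not (q and p), 0
4. Dia Dia (q or (not q implies not p)), 0
5. not Dia (q or (not q implies not p)), 0
6. not (q and p), 0
7. not (q or (not q implies not p)), 0
8. not q, 0
9. not (not q implies not p), 0
10. p, 0
11. Dia (q or (not q implies not p)), 1
12. not (q and p), 1
13. not (q or (not q implies not p)), 1
14. not q, 1
15. not (not q implies not p), 1
16. p, 1
17. q or (not q implies not p), 2
18. not (q and p), 2
19. not (q or (not q implies not p)), 2
20. not q, 2
21. not (not q implies not p), 2
22. p, 2
23. not q implies not p, 2
24. not p, 2
Accessibility: 0R0, 0R1, 0R2, 1R1, 1R2, 2R2
Branch closes: p and not p both at 2.
Every branch closes; the branch above is one of them.

Unsatisfiable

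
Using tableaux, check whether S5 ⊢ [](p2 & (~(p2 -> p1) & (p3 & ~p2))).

Not valid

Tableau for the negation ~[](p2 & (~(p2 -> p1) & (p3 & ~p2))):
1. ~[](p2 & (~(p2 -> p1) & (p3 & ~p2))), w0
2. ~(p2 & (~(p2 -> p1) & (p3 & ~p2))), w1
3. ~(~(p2 -> p1) & (p3 & ~p2)), w1
4. ~(p3 & ~p2), w1
5. p2, w1
Accessibility: w0Rw0, w0Rw1, w1Rw0, w1Rw1
The negation has an open branch (countermodel exists).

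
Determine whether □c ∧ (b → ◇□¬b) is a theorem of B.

Not valid

Tableau for the negation ¬(□c ∧ (b → ◇□¬b)):
1. ¬(□c ∧ (b → ◇□¬b)), w0
2. ¬(b → ◇□¬b), w0   [¬∧-rule on 1 (branches; this branch)]
3. b, w0   [¬→-rule on 2]
4. ¬◇□¬b, w0   [¬→-rule on 2]
5. ¬□¬b, w0   [¬◇-rule on 4 via w0Rw0]
6. b, w1   [¬□-rule on 5: fresh world w1, w0Rw1]
7. ¬□¬b, w1   [¬◇-rule on 4 via w0Rw1]
8. b, w2   [¬□-rule on 7: fresh world w2, w1Rw2]
Accessibility: w0Rw0, w0Rw1, w1Rw0, w1Rw1, w1Rw2, w2Rw1, w2Rw2
The negation has an open branch (countermodel exists).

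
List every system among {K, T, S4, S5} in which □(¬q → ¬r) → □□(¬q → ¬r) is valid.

T-tableau for the negation ¬(□(¬q → ¬r) → □□(¬q → ¬r)):
1. ¬(□(¬q → ¬r) → □□(¬q → ¬r)), w0
2. □(¬q → ¬r), w0
3. ¬□□(¬q → ¬r), w0
4. ¬q → ¬r, w0
5. ¬r, w0
6. ¬□(¬q → ¬r), w1
7. ¬q → ¬r, w1
8. ¬r, w1
9. ¬(¬q → ¬r), w2
10. ¬q, w2
11. r, w2
Accessibility: w0Rw0, w0Rw1, w1Rw1, w1Rw2, w2Rw2
Complete open branch: countermodel on a T-frame, so not valid in T, nor in K (the same frame is also a K-frame).
S4-tableau for the negation ¬(□(¬q → ¬r) → □□(¬q → ¬r)):
1. ¬(□(¬q → ¬r) → □□(¬q → ¬r)), w0
2. □(¬q → ¬r), w0
3. ¬□□(¬q → ¬r), w0
4. ¬q → ¬r, w0
5. ¬r, w0
6. ¬□(¬q → ¬r), w1
7. ¬q → ¬r, w1
8. ¬r, w1
9. ¬(¬q → ¬r), w2
10. ¬q, w2
11. r, w2
12. ¬q → ¬r, w2
13. ¬r, w2
Accessibility: w0Rw0, w0Rw1, w0Rw2, w1Rw1, w1Rw2, w2Rw2
Branch closes: r and ¬r both at w2.
Every branch closes (one shown): valid in S4, hence also in S5 (every theorem of S4 is a theorem of S5).

S4, S5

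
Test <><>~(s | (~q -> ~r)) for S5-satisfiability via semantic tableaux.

Satisfiable

1. <><>~(s | (~q -> ~r)), w0
2. <>~(s | (~q -> ~r)), w1   [<>-rule on 1: fresh world w1, w0Rw1]
3. ~(s | (~q -> ~r)), w2   [<>-rule on 2: fresh world w2, w1Rw2]
4. ~s, w2   [~|-rule on 3]
5. ~(~q -> ~r), w2   [~|-rule on 3]
6. ~q, w2   [~->-rule on 5]
7. r, w2   [~->-rule on 5]
Accessibility: w0Rw0, w0Rw1, w0Rw2, w1Rw0, w1Rw1, w1Rw2, w2Rw0, w2Rw1, w2Rw2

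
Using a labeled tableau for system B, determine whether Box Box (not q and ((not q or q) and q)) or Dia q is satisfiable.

1. Box Box (not q and ((not q or q) and q)) or Dia q, 0
2. Dia q, 0
3. q, 1
Accessibility: 0R0, 0R1, 1R0, 1R1

Satisfiable (open branch found)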